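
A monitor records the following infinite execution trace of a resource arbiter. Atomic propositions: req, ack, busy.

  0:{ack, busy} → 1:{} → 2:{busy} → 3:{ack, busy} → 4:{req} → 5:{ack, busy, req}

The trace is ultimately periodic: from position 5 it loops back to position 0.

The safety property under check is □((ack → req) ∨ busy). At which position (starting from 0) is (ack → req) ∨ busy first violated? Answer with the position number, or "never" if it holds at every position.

never

(ack → req) ∨ busy holds at every position 0..5, and those are all the positions the trace ever visits, so the invariant □((ack → req) ∨ busy) is never violated.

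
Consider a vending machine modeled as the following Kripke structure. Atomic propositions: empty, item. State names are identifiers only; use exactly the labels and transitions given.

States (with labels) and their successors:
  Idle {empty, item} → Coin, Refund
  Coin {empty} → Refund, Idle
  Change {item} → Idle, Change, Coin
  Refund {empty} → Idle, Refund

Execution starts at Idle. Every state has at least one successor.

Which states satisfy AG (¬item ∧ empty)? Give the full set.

States satisfying ¬item ∧ empty: {Coin, Refund}.
States satisfying AG (¬item ∧ empty): ∅.

none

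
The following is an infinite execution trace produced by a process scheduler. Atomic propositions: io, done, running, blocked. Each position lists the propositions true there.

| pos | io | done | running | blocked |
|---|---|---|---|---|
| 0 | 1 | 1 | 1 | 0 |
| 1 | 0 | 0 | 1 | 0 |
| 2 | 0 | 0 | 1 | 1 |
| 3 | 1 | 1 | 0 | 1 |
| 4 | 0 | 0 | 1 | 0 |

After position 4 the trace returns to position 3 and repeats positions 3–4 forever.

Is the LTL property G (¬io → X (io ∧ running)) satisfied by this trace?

¬io → X (io ∧ running) must hold at every position from 0 onward. It fails at position 1, so G (¬io → X (io ∧ running)) is false.
Positions where ¬io holds: 1, 2, 4.
Check X (io ∧ running) at each: 1→fails, 2→fails, 4→fails.

Does not hold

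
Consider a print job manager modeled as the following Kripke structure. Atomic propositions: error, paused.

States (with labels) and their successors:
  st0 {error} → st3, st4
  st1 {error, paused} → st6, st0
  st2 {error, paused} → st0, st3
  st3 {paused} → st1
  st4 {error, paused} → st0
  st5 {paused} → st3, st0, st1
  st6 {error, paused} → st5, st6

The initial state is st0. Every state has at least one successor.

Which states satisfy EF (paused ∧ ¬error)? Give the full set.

{st0, st1, st2, st3, st4, st5, st6}

States satisfying paused ∧ ¬error: {st3, st5}.
States satisfying EF (paused ∧ ¬error): {st0, st1, st2, st3, st4, st5, st6}.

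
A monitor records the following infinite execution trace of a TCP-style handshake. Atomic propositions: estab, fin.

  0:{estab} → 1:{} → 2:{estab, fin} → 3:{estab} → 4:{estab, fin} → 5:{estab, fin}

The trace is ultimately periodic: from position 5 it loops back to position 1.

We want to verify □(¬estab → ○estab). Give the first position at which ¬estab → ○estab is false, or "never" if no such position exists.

never

¬estab → ○estab holds at every position 0..5, and those are all the positions the trace ever visits, so the invariant □(¬estab → ○estab) is never violated.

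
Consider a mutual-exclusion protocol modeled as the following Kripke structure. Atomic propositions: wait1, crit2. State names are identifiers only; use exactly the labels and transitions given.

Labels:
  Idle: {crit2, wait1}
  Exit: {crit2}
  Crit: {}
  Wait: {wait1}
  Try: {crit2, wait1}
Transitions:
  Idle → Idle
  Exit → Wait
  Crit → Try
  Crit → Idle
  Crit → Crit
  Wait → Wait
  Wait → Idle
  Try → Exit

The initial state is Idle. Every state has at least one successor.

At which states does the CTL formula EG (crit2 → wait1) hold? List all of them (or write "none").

{Idle, Crit, Wait}

States satisfying crit2 → wait1: {Idle, Crit, Wait, Try}.
States satisfying EG (crit2 → wait1): {Idle, Crit, Wait}.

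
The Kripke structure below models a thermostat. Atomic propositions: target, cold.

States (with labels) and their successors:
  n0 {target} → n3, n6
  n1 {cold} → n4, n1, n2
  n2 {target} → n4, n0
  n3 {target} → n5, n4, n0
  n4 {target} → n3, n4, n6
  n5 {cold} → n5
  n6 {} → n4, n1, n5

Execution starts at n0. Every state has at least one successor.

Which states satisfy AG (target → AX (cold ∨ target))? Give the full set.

States satisfying target → AX (cold ∨ target): {n1, n2, n3, n5, n6}.
States satisfying AG (target → AX (cold ∨ target)): {n5}.

{n5}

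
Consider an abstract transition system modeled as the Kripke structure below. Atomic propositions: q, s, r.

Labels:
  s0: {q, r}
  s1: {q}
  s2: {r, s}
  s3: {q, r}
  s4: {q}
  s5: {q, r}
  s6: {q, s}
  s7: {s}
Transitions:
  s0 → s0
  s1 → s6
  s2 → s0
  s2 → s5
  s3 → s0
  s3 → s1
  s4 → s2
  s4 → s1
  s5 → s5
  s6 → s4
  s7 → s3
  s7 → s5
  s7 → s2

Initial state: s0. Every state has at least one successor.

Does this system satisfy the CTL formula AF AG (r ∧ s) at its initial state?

No

States satisfying AG (r ∧ s): ∅.
States satisfying AF AG (r ∧ s): ∅.
There is a path from s0 along which AG (r ∧ s) never holds.
s0 ∉ Sat(AF AG (r ∧ s)).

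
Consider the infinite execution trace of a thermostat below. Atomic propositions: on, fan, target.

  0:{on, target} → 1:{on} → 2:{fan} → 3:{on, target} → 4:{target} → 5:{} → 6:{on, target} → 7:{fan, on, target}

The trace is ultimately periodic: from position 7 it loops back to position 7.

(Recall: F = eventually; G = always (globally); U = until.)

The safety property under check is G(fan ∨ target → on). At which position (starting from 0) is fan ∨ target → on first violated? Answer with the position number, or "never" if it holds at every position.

2

Check fan ∨ target → on at each position in order: 0 ✓, 1 ✓.
At position 2 the labels are {fan}, so fan ∨ target → on is false there. This is the first violation.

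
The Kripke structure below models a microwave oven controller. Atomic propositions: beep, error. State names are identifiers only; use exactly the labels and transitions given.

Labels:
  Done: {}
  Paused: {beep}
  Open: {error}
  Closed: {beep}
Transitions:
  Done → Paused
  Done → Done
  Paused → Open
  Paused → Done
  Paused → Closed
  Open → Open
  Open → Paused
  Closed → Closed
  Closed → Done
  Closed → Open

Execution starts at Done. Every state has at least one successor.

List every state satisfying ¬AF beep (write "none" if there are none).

States satisfying beep: {Paused, Closed}.
States satisfying AF beep: {Paused, Closed}.
States satisfying ¬AF beep: {Done, Open}.

{Done, Open}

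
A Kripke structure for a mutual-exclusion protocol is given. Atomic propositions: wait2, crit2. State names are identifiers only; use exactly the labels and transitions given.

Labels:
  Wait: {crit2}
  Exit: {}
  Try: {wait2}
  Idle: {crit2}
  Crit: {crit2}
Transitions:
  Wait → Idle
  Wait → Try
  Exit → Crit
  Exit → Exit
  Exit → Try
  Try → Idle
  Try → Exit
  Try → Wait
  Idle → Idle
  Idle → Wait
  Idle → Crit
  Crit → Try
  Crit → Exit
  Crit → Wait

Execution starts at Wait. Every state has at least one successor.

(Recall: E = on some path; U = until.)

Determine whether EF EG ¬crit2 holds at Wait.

States satisfying EG ¬crit2: {Exit, Try}.
States satisfying EF EG ¬crit2: {Wait, Exit, Try, Idle, Crit}.
Some path from Wait reaches a state where EG ¬crit2 holds.
Wait ∈ Sat(EF EG ¬crit2).

Yes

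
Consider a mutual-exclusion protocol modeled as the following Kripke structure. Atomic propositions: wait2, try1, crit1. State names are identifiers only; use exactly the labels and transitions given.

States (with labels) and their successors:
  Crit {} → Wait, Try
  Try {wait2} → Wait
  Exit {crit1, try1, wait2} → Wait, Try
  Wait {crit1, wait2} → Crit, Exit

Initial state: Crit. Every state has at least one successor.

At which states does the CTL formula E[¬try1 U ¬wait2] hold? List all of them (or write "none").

{Crit, Try, Wait}

States satisfying ¬try1: {Crit, Try, Wait}.
States satisfying ¬wait2: {Crit}.
States satisfying E[¬try1 U ¬wait2]: {Crit, Try, Wait}.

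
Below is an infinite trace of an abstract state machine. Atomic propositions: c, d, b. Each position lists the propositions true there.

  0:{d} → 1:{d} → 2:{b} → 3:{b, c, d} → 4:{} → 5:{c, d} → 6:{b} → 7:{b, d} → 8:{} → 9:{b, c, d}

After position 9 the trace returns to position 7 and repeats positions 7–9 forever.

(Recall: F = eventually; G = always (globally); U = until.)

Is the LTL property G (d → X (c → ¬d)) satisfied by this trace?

Satisfied

d → X (c → ¬d) holds at every position 0..9, and those are all positions ever visited, so G (d → X (c → ¬d)) holds.
Positions where d holds: 0, 1, 3, 5, 7, 9.
Check X (c → ¬d) at each: 0→ok, 1→ok, 3→ok, 5→ok, 7→ok, 9→ok.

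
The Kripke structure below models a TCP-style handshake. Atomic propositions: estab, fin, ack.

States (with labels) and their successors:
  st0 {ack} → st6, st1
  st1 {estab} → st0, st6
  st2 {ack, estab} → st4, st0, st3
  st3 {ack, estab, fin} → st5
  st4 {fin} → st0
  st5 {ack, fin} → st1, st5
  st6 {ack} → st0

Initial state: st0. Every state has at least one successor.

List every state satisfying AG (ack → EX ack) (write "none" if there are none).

{st0, st1, st2, st3, st4, st5, st6}

States satisfying ack → EX ack: {st0, st1, st2, st3, st4, st5, st6}.
States satisfying AG (ack → EX ack): {st0, st1, st2, st3, st4, st5, st6}.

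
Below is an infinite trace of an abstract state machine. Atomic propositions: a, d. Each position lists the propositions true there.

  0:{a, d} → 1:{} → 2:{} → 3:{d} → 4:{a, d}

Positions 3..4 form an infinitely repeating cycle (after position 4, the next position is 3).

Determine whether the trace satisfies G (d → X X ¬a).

d → X X ¬a must hold at every position from 0 onward. It fails at position 4, so G (d → X X ¬a) is false.
Positions where d holds: 0, 3, 4.
Check X X ¬a at each: 0→ok, 3→ok, 4→fails.

Violated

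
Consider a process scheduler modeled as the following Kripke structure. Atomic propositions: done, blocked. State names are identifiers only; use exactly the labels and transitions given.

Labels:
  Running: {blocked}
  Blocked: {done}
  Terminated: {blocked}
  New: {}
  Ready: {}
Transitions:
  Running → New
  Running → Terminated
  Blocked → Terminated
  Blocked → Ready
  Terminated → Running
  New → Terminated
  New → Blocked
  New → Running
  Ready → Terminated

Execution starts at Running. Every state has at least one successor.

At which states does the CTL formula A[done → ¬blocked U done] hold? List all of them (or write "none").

{Blocked}

States satisfying done → ¬blocked: {Running, Blocked, Terminated, New, Ready}.
States satisfying done: {Blocked}.
States satisfying A[done → ¬blocked U done]: {Blocked}.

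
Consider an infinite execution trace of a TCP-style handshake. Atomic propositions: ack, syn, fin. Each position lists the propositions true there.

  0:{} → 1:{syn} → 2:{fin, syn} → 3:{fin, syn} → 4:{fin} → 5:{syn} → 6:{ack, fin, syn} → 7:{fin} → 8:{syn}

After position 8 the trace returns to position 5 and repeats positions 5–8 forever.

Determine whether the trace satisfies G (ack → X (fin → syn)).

ack → X (fin → syn) must hold at every position from 0 onward. It fails at position 6, so G (ack → X (fin → syn)) is false.
Positions where ack holds: 6.
Check X (fin → syn) at each: 6→fails.

Violated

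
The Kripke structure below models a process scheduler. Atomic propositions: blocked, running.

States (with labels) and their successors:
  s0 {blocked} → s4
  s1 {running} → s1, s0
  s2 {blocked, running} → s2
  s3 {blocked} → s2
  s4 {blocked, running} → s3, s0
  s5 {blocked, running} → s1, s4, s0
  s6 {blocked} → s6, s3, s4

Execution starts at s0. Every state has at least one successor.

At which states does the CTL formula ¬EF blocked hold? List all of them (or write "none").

none

States satisfying blocked: {s0, s2, s3, s4, s5, s6}.
States satisfying EF blocked: {s0, s1, s2, s3, s4, s5, s6}.
States satisfying ¬EF blocked: ∅.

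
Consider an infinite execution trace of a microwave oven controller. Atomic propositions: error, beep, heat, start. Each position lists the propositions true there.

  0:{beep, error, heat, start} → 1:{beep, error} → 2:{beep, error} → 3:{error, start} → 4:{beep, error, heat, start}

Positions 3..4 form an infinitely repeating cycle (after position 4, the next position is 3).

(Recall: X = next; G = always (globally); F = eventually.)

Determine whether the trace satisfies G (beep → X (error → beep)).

beep → X (error → beep) must hold at every position from 0 onward. It fails at position 2, so G (beep → X (error → beep)) is false.
Positions where beep holds: 0, 1, 2, 4.
Check X (error → beep) at each: 0→ok, 1→ok, 2→fails, 4→fails.

Does not hold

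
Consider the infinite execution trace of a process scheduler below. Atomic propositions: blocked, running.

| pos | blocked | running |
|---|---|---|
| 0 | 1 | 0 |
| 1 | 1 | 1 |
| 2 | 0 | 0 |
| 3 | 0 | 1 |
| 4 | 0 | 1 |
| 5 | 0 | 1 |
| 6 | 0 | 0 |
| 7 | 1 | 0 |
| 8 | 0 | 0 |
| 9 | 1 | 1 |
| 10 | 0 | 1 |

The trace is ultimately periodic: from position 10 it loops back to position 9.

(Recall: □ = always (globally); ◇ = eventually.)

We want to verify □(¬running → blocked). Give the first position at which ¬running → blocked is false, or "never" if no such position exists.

2

Check ¬running → blocked at each position in order: 0 ✓, 1 ✓.
At position 2 the labels are {}, so ¬running → blocked is false there. This is the first violation.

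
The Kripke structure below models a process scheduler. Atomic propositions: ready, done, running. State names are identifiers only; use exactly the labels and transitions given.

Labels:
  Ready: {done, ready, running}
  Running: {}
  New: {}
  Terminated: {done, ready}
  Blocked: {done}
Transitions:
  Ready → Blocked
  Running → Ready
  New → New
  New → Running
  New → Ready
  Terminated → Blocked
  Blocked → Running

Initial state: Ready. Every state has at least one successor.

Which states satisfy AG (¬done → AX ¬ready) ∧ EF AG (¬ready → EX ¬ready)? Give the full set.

none

States satisfying ¬done → AX ¬ready: {Ready, Terminated, Blocked}.
States satisfying AG (¬done → AX ¬ready): ∅.
States satisfying AG (¬ready → EX ¬ready): ∅.
States satisfying EF AG (¬ready → EX ¬ready): ∅.
States satisfying AG (¬done → AX ¬ready) ∧ EF AG (¬ready → EX ¬ready): ∅.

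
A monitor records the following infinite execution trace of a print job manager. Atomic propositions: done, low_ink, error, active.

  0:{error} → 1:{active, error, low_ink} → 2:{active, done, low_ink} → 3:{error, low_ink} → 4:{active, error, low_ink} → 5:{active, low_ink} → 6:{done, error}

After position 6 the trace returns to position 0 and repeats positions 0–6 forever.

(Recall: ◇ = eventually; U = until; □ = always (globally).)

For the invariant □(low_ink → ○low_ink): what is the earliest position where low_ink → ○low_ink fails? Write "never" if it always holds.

5

Check low_ink → ○low_ink at each position in order: 0 ✓, 1 ✓, 2 ✓, 3 ✓, 4 ✓.
At position 5 the labels are {active, low_ink} and the next position 6 has {done, error}, so low_ink → ○low_ink is false there. This is the first violation.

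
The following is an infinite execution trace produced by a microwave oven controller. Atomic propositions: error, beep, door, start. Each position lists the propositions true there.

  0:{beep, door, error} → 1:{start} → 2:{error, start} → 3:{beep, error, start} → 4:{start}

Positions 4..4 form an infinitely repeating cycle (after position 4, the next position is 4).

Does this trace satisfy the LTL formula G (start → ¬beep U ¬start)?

start → ¬beep U ¬start must hold at every position from 0 onward. It fails at position 1, so G (start → ¬beep U ¬start) is false.
Positions where start holds: 1, 2, 3, 4.
Check ¬beep U ¬start at each: 1→fails, 2→fails, 3→fails, 4→fails.

Does not hold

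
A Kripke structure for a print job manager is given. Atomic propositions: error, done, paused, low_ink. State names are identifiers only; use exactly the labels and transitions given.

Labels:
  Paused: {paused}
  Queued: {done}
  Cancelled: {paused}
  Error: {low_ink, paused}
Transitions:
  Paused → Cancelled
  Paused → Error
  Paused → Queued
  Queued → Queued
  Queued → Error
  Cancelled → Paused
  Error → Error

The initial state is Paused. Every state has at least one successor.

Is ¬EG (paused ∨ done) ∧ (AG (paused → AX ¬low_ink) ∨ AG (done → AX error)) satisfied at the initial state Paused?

States satisfying paused ∨ done: {Paused, Queued, Cancelled, Error}.
States satisfying EG (paused ∨ done): {Paused, Queued, Cancelled, Error}.
States satisfying ¬EG (paused ∨ done): ∅.
States satisfying paused → AX ¬low_ink: {Queued, Cancelled}.
States satisfying AG (paused → AX ¬low_ink): ∅.
States satisfying done → AX error: {Paused, Cancelled, Error}.
States satisfying AG (done → AX error): {Error}.
States satisfying AG (paused → AX ¬low_ink) ∨ AG (done → AX error): {Error}.
States satisfying ¬EG (paused ∨ done) ∧ (AG (paused → AX ¬low_ink) ∨ AG (done → AX error)): ∅.
Paused ∉ Sat(¬EG (paused ∨ done) ∧ (AG (paused → AX ¬low_ink) ∨ AG (done → AX error))).

No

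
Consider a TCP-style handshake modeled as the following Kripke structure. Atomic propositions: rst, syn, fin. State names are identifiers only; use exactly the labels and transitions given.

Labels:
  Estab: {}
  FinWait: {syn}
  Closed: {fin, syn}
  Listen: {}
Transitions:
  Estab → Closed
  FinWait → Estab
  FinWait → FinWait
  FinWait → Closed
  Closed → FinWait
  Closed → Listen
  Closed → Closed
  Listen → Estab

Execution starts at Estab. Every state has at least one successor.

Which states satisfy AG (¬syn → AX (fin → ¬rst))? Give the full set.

{Estab, FinWait, Closed, Listen}

States satisfying ¬syn → AX (fin → ¬rst): {Estab, FinWait, Closed, Listen}.
States satisfying AG (¬syn → AX (fin → ¬rst)): {Estab, FinWait, Closed, Listen}.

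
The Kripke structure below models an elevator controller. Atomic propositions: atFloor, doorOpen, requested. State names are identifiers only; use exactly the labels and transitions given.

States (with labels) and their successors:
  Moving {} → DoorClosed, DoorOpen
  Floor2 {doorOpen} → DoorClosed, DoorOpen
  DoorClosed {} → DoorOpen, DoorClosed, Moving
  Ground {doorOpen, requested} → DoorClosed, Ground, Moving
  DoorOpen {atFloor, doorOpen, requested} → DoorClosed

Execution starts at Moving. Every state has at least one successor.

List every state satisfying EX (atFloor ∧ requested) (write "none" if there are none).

{Moving, Floor2, DoorClosed}

States satisfying atFloor ∧ requested: {DoorOpen}.
States satisfying EX (atFloor ∧ requested): {Moving, Floor2, DoorClosed}.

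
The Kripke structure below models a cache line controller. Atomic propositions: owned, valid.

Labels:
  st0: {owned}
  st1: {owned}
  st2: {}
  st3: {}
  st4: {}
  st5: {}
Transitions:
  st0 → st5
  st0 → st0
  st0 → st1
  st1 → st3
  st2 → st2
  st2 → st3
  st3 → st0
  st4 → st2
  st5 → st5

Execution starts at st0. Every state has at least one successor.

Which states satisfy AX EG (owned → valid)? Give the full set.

{st4, st5}

States satisfying EG (owned → valid): {st2, st4, st5}.
States satisfying AX EG (owned → valid): {st4, st5}.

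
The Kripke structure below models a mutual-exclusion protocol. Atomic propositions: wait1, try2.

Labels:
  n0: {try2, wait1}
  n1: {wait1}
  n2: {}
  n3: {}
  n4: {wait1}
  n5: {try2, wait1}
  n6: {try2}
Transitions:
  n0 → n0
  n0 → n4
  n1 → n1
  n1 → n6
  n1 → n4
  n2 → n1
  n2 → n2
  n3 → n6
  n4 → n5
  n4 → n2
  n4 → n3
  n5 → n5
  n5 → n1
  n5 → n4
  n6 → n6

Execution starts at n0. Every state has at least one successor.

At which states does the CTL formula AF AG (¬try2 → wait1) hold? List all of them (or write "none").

States satisfying AG (¬try2 → wait1): {n6}.
States satisfying AF AG (¬try2 → wait1): {n3, n6}.

{n3, n6}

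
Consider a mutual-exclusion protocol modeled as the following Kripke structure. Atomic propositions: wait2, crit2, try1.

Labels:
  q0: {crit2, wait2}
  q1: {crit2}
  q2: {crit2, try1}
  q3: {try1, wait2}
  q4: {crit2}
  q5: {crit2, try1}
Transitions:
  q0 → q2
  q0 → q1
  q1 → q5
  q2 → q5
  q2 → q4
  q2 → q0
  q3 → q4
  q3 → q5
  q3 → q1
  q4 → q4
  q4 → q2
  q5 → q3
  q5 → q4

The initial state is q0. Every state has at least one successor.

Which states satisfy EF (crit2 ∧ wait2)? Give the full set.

{q0, q1, q2, q3, q4, q5}

States satisfying crit2 ∧ wait2: {q0}.
States satisfying EF (crit2 ∧ wait2): {q0, q1, q2, q3, q4, q5}.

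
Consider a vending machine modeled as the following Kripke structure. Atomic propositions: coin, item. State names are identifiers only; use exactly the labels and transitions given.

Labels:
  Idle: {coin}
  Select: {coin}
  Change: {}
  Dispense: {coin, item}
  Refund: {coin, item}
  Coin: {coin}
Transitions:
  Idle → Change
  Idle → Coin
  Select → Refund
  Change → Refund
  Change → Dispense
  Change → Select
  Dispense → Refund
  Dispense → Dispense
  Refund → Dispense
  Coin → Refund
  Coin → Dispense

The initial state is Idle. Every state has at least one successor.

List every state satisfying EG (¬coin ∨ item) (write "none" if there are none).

{Change, Dispense, Refund}

States satisfying ¬coin ∨ item: {Change, Dispense, Refund}.
States satisfying EG (¬coin ∨ item): {Change, Dispense, Refund}.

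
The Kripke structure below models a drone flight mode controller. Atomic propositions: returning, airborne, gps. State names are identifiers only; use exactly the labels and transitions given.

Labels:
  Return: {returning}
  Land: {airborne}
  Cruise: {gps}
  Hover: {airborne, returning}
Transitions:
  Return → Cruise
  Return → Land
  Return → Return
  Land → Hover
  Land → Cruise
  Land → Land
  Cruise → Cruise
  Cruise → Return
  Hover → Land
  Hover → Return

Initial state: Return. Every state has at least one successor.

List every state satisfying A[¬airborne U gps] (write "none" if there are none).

States satisfying ¬airborne: {Return, Cruise}.
States satisfying gps: {Cruise}.
States satisfying A[¬airborne U gps]: {Cruise}.

{Cruise}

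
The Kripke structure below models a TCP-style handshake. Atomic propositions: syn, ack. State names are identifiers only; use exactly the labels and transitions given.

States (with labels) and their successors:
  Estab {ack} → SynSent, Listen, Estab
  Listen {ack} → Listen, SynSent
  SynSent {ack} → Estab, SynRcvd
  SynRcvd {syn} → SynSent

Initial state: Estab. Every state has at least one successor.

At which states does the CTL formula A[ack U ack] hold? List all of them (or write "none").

{Estab, Listen, SynSent}

States satisfying ack: {Estab, Listen, SynSent}.
States satisfying A[ack U ack]: {Estab, Listen, SynSent}.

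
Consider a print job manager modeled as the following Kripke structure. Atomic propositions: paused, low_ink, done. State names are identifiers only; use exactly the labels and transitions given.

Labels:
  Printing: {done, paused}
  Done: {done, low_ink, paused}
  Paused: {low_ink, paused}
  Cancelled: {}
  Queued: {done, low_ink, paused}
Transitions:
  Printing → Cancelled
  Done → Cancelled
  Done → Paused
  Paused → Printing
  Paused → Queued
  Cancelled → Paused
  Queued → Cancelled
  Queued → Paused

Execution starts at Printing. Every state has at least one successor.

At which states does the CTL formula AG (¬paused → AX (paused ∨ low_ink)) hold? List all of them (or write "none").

{Printing, Done, Paused, Cancelled, Queued}

States satisfying ¬paused → AX (paused ∨ low_ink): {Printing, Done, Paused, Cancelled, Queued}.
States satisfying AG (¬paused → AX (paused ∨ low_ink)): {Printing, Done, Paused, Cancelled, Queued}.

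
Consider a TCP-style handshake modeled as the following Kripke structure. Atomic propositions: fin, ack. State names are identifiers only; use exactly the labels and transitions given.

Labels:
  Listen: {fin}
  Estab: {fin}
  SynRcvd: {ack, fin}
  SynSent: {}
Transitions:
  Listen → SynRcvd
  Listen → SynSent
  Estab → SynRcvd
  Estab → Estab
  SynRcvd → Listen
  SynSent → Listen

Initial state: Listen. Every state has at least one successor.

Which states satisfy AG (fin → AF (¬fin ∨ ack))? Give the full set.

{Listen, SynRcvd, SynSent}

States satisfying fin → AF (¬fin ∨ ack): {Listen, SynRcvd, SynSent}.
States satisfying AG (fin → AF (¬fin ∨ ack)): {Listen, SynRcvd, SynSent}.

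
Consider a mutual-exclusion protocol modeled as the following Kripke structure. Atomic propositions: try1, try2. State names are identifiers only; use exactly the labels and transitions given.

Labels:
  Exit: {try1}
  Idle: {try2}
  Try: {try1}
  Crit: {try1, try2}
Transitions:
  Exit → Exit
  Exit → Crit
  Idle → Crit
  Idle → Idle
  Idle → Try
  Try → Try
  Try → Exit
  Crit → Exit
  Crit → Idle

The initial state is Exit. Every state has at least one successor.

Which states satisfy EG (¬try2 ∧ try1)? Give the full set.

States satisfying ¬try2 ∧ try1: {Exit, Try}.
States satisfying EG (¬try2 ∧ try1): {Exit, Try}.

{Exit, Try}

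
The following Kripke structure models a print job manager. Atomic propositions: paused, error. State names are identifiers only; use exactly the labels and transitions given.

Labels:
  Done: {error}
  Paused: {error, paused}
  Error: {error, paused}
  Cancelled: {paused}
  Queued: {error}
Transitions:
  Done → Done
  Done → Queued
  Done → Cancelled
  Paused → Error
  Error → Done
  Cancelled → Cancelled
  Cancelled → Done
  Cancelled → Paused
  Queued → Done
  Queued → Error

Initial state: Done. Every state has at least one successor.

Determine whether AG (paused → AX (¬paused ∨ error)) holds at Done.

States satisfying paused → AX (¬paused ∨ error): {Done, Paused, Error, Queued}.
States satisfying AG (paused → AX (¬paused ∨ error)): ∅.
Cancelled is reachable from Done and violates paused → AX (¬paused ∨ error), so AG fails at Done.
Done ∉ Sat(AG (paused → AX (¬paused ∨ error))).

Does not hold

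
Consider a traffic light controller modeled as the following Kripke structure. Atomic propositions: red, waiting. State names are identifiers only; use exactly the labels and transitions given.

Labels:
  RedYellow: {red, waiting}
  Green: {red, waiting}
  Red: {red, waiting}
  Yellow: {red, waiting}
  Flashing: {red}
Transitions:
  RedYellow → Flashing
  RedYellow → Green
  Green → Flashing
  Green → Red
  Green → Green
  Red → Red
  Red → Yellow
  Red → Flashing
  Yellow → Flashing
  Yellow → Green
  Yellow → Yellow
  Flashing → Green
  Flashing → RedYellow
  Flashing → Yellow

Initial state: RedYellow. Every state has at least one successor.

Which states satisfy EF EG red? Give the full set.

{RedYellow, Green, Red, Yellow, Flashing}

States satisfying EG red: {RedYellow, Green, Red, Yellow, Flashing}.
States satisfying EF EG red: {RedYellow, Green, Red, Yellow, Flashing}.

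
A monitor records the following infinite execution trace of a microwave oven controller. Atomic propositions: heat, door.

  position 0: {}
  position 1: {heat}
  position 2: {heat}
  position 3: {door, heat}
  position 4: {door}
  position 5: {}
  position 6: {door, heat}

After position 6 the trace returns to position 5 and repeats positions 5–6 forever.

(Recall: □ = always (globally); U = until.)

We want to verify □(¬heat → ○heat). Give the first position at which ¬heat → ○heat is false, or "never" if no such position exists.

Check ¬heat → ○heat at each position in order: 0 ✓, 1 ✓, 2 ✓, 3 ✓.
At position 4 the labels are {door} and the next position 5 has {}, so ¬heat → ○heat is false there. This is the first violation.

4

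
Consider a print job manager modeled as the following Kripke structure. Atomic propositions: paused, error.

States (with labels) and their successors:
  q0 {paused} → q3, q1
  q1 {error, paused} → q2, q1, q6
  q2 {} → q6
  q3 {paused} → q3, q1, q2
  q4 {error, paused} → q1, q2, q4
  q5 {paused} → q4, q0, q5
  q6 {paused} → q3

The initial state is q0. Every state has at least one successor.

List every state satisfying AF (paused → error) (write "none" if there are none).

States satisfying paused → error: {q1, q2, q4}.
States satisfying AF (paused → error): {q1, q2, q4}.

{q1, q2, q4}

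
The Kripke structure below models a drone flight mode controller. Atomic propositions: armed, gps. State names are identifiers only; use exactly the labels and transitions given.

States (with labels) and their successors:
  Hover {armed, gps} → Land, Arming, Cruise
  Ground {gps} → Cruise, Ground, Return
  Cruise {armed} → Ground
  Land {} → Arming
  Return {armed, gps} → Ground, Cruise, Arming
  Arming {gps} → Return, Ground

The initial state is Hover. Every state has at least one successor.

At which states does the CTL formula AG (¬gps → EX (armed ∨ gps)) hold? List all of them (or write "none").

{Hover, Ground, Cruise, Land, Return, Arming}

States satisfying ¬gps → EX (armed ∨ gps): {Hover, Ground, Cruise, Land, Return, Arming}.
States satisfying AG (¬gps → EX (armed ∨ gps)): {Hover, Ground, Cruise, Land, Return, Arming}.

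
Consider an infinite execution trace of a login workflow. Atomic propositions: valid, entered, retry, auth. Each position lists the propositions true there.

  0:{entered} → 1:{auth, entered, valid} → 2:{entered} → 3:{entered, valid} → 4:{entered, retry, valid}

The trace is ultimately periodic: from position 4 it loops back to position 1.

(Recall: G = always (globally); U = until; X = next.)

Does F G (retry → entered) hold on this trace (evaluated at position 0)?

G (retry → entered) holds at position 0, which is reachable from 0, so F G (retry → entered) holds.

Satisfied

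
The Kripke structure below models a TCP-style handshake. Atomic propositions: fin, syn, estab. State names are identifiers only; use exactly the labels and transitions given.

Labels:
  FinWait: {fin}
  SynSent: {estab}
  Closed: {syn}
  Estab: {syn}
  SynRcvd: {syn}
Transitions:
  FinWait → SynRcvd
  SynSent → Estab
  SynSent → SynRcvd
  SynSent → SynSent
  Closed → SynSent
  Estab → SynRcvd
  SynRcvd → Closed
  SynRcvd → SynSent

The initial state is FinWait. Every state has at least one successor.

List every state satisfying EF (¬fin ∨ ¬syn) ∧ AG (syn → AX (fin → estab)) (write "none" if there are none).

{FinWait, SynSent, Closed, Estab, SynRcvd}

States satisfying ¬fin ∨ ¬syn: {FinWait, SynSent, Closed, Estab, SynRcvd}.
States satisfying EF (¬fin ∨ ¬syn): {FinWait, SynSent, Closed, Estab, SynRcvd}.
States satisfying syn → AX (fin → estab): {FinWait, SynSent, Closed, Estab, SynRcvd}.
States satisfying AG (syn → AX (fin → estab)): {FinWait, SynSent, Closed, Estab, SynRcvd}.
States satisfying EF (¬fin ∨ ¬syn) ∧ AG (syn → AX (fin → estab)): {FinWait, SynSent, Closed, Estab, SynRcvd}.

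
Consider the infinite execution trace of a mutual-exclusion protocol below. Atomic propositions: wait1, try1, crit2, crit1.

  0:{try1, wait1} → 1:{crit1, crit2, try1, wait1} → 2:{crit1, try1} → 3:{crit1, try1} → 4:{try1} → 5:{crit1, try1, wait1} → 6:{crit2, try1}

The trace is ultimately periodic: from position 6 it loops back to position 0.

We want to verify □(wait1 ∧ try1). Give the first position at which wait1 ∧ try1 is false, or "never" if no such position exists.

Check wait1 ∧ try1 at each position in order: 0 ✓, 1 ✓.
At position 2 the labels are {crit1, try1}, so wait1 ∧ try1 is false there. This is the first violation.

2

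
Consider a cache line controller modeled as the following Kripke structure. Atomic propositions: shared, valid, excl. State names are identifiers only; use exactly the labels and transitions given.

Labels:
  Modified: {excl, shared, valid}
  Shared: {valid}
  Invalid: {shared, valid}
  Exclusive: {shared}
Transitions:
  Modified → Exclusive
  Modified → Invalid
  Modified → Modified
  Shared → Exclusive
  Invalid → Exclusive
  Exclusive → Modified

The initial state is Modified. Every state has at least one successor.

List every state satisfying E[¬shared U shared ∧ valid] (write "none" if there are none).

States satisfying ¬shared: {Shared}.
States satisfying shared ∧ valid: {Modified, Invalid}.
States satisfying E[¬shared U shared ∧ valid]: {Modified, Invalid}.

{Modified, Invalid}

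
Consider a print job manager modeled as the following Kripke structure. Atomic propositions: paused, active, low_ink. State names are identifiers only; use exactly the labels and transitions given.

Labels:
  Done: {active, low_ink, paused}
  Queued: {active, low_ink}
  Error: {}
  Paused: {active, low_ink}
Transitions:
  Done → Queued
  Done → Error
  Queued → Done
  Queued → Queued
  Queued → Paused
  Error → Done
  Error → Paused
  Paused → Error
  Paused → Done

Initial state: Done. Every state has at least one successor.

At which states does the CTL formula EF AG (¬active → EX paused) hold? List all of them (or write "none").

States satisfying AG (¬active → EX paused): {Done, Queued, Error, Paused}.
States satisfying EF AG (¬active → EX paused): {Done, Queued, Error, Paused}.

{Done, Queued, Error, Paused}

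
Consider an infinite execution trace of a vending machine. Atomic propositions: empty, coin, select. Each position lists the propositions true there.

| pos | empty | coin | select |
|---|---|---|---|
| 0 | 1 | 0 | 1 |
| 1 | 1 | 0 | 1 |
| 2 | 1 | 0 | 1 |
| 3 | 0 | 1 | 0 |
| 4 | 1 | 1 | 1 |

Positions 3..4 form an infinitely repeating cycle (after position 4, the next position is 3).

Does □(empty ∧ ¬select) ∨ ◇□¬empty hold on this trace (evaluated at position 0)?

empty ∧ ¬select must hold at every position from 0 onward. It fails at position 0, so □(empty ∧ ¬select) is false.
□¬empty is false at every position 0..4, so it never becomes true and ◇□¬empty fails.
At position 0: □(empty ∧ ¬select) is false; ◇□¬empty is false; so □(empty ∧ ¬select) ∨ ◇□¬empty is false.

Violated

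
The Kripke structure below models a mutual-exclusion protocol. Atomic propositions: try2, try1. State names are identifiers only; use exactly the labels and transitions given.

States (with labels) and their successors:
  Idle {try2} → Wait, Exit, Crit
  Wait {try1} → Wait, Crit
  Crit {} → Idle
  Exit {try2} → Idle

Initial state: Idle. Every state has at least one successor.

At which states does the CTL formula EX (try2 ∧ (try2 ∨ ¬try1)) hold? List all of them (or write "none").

{Idle, Crit, Exit}

States satisfying try2 ∧ (try2 ∨ ¬try1): {Idle, Exit}.
States satisfying EX (try2 ∧ (try2 ∨ ¬try1)): {Idle, Crit, Exit}.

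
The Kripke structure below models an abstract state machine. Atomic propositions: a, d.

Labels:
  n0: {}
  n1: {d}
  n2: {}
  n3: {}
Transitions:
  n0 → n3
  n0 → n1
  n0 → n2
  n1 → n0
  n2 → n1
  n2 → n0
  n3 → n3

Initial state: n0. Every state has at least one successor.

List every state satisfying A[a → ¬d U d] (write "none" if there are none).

States satisfying a → ¬d: {n0, n1, n2, n3}.
States satisfying d: {n1}.
States satisfying A[a → ¬d U d]: {n1}.

{n1}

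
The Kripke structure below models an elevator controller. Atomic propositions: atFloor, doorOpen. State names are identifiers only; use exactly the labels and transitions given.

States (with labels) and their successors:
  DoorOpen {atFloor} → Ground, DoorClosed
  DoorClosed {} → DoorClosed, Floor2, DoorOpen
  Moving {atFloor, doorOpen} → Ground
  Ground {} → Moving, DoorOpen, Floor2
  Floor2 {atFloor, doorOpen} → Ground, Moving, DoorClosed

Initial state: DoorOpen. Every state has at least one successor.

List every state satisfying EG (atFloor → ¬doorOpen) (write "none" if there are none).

States satisfying atFloor → ¬doorOpen: {DoorOpen, DoorClosed, Ground}.
States satisfying EG (atFloor → ¬doorOpen): {DoorOpen, DoorClosed, Ground}.

{DoorOpen, DoorClosed, Ground}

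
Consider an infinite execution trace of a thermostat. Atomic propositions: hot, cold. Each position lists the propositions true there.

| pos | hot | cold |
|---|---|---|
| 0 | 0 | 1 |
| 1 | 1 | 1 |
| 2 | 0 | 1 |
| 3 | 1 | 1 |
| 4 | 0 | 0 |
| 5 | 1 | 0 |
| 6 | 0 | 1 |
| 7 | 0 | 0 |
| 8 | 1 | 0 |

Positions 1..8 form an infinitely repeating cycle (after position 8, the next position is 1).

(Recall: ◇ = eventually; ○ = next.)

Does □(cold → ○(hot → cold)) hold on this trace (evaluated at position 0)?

Holds

cold → ○(hot → cold) holds at every position 0..8, and those are all positions ever visited, so □(cold → ○(hot → cold)) holds.
Positions where cold holds: 0, 1, 2, 3, 6.
Check ○(hot → cold) at each: 0→ok, 1→ok, 2→ok, 3→ok, 6→ok.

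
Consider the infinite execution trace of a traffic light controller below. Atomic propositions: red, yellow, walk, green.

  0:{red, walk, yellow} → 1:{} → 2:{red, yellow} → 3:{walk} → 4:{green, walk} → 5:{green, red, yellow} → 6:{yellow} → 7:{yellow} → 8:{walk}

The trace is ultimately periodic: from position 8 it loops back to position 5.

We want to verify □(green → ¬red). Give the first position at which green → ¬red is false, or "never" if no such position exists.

Check green → ¬red at each position in order: 0 ✓, 1 ✓, 2 ✓, 3 ✓, 4 ✓.
At position 5 the labels are {green, red, yellow}, so green → ¬red is false there. This is the first violation.

5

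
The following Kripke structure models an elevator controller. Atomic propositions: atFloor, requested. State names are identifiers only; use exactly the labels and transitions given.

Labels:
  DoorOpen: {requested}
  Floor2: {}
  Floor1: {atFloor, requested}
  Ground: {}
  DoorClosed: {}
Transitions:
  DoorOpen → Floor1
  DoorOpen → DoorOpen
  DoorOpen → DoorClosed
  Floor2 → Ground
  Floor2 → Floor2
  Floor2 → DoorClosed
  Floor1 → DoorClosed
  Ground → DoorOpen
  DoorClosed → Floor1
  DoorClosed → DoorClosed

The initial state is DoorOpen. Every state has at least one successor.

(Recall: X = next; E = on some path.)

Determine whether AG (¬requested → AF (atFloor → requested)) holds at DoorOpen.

States satisfying ¬requested → AF (atFloor → requested): {DoorOpen, Floor2, Floor1, Ground, DoorClosed}.
States satisfying AG (¬requested → AF (atFloor → requested)): {DoorOpen, Floor2, Floor1, Ground, DoorClosed}.
Every state reachable from DoorOpen satisfies ¬requested → AF (atFloor → requested).
DoorOpen ∈ Sat(AG (¬requested → AF (atFloor → requested))).

Yes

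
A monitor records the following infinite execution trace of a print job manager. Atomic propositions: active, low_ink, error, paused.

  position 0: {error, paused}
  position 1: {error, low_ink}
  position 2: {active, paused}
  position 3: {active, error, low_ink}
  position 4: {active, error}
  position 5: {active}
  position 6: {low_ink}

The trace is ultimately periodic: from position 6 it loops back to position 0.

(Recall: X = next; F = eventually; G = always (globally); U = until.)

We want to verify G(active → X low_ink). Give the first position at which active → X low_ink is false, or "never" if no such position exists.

3

Check active → X low_ink at each position in order: 0 ✓, 1 ✓, 2 ✓.
At position 3 the labels are {active, error, low_ink} and the next position 4 has {active, error}, so active → X low_ink is false there. This is the first violation.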